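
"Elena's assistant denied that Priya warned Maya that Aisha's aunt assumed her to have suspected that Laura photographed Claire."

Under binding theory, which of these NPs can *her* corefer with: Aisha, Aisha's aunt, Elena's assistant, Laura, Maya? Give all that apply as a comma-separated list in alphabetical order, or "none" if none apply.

Aisha, Elena's assistant, Maya

*her* is a pronoun; Principle B requires it to be free in its binding domain — the clause headed by 'assumed'.
— Aisha: possessor inside the subject DP of the clause headed by 'assumed'; does not c-command the pronoun — Principle B does not apply; allowed.
— Aisha's aunt: subject of the clause headed by 'assumed'; c-commands the pronoun within its binding domain — blocked (Principle B).
— Elena's assistant: subject of the matrix clause; c-commands the pronoun but lies outside its binding domain — allowed.
— Laura: subject of the clause headed by 'photographed'; is c-commanded by the pronoun; coreference would bind this R-expression — blocked (Principle C).
— Maya: object of the clause headed by 'warned'; c-commands the pronoun but lies outside its binding domain — allowed.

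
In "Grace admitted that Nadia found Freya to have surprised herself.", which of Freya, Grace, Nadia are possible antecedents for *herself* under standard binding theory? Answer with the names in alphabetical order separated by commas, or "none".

*herself* is a reflexive; Principle A requires it to be bound within its binding domain — the clause headed by 'surprised'.
— Freya: subject of the clause headed by 'surprised'; c-commands the reflexive within its binding domain — allowed (Principle A).
— Grace: subject of the matrix clause; c-commands the reflexive but lies outside its binding domain — cannot bind it (Principle A).
— Nadia: subject of the clause headed by 'found'; c-commands the reflexive but lies outside its binding domain — cannot bind it (Principle A).

Freya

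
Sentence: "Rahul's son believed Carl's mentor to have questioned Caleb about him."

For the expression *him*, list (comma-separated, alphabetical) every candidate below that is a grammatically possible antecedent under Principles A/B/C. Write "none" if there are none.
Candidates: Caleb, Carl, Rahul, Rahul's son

Carl, Rahul, Rahul's son

*him* is a pronoun; Principle B requires it to be free in its binding domain — the clause headed by 'questioned'.
— Caleb: object of the clause headed by 'questioned'; c-commands the pronoun within its binding domain — blocked (Principle B).
— Carl: possessor inside the subject DP of the clause headed by 'questioned'; does not c-command the pronoun — Principle B does not apply; allowed.
— Rahul: possessor inside the subject DP of the matrix clause; does not c-command the pronoun — Principle B does not apply; allowed.
— Rahul's son: subject of the matrix clause; c-commands the pronoun but lies outside its binding domain — allowed.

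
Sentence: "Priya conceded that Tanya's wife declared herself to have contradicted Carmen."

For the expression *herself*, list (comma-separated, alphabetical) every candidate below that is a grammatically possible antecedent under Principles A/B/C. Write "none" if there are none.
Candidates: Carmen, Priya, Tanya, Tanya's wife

Tanya's wife

*herself* is a reflexive; Principle A requires it to be bound within its binding domain — the clause headed by 'declared'.
— Carmen: object of the clause headed by 'contradicted'; does not c-command the reflexive — cannot bind it (Principle A).
— Priya: subject of the matrix clause; c-commands the reflexive but lies outside its binding domain — cannot bind it (Principle A).
— Tanya: possessor inside the subject DP of the clause headed by 'declared'; does not c-command the reflexive — cannot bind it (Principle A).
— Tanya's wife: subject of the clause headed by 'declared'; c-commands the reflexive within its binding domain — allowed (Principle A).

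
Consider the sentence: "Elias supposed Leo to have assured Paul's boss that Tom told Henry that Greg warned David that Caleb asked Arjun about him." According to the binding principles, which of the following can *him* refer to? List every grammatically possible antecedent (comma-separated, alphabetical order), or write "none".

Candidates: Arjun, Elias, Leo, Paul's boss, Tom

*him* is a pronoun; Principle B requires it to be free in its binding domain — the clause headed by 'asked'.
— Arjun: object of the clause headed by 'asked'; c-commands the pronoun within its binding domain — blocked (Principle B).
— Elias: subject of the matrix clause; c-commands the pronoun but lies outside its binding domain — allowed.
— Leo: subject of the clause headed by 'assured'; c-commands the pronoun but lies outside its binding domain — allowed.
— Paul's boss: object of the clause headed by 'assured'; c-commands the pronoun but lies outside its binding domain — allowed.
— Tom: subject of the clause headed by 'told'; c-commands the pronoun but lies outside its binding domain — allowed.

Elias, Leo, Paul's boss, Tom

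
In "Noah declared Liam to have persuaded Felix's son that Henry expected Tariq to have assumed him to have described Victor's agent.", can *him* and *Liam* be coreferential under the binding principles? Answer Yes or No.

*Liam* is an R-expression; Principle C requires it to be free (not bound by any c-commanding expression).
— him: subject of the clause headed by 'described'; the pronoun does not c-command the R-expression — coreference allowed.

Yes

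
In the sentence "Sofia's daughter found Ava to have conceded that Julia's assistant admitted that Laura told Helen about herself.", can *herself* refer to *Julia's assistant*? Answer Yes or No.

No

*herself* is a reflexive; Principle A requires it to be bound within its binding domain — the clause headed by 'told'.
— Julia's assistant: subject of the clause headed by 'admitted'; c-commands the reflexive but lies outside its binding domain — cannot bind it (Principle A).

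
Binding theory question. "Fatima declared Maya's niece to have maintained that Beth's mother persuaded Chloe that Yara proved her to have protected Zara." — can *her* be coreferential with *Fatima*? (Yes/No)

*her* is a pronoun; Principle B requires it to be free in its binding domain — the clause headed by 'proved'.
— Fatima: subject of the matrix clause; c-commands the pronoun but lies outside its binding domain — allowed.

Yes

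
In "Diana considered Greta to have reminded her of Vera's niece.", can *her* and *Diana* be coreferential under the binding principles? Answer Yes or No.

*Diana* is an R-expression; Principle C requires it to be free (not bound by any c-commanding expression).
— her: object of the clause headed by 'reminded'; the pronoun does not c-command the R-expression — coreference allowed.

Yes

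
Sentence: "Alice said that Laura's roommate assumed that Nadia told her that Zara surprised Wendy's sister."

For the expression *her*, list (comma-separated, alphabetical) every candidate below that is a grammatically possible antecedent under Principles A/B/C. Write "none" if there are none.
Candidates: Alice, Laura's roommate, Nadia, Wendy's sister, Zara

Alice, Laura's roommate

*her* is a pronoun; Principle B requires it to be free in its binding domain — the clause headed by 'told'.
— Alice: subject of the matrix clause; c-commands the pronoun but lies outside its binding domain — allowed.
— Laura's roommate: subject of the clause headed by 'assumed'; c-commands the pronoun but lies outside its binding domain — allowed.
— Nadia: subject of the clause headed by 'told'; c-commands the pronoun within its binding domain — blocked (Principle B).
— Wendy's sister: object of the clause headed by 'surprised'; is c-commanded by the pronoun; coreference would bind this R-expression — blocked (Principle C).
— Zara: subject of the clause headed by 'surprised'; is c-commanded by the pronoun; coreference would bind this R-expression — blocked (Principle C).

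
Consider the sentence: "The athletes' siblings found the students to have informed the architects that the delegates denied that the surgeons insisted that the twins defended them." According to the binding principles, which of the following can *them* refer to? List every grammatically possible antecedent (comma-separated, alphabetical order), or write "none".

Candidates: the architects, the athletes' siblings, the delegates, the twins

*them* is a pronoun; Principle B requires it to be free in its binding domain — the clause headed by 'defended'.
— the architects: object of the clause headed by 'informed'; c-commands the pronoun but lies outside its binding domain — allowed.
— the athletes' siblings: subject of the matrix clause; c-commands the pronoun but lies outside its binding domain — allowed.
— the delegates: subject of the clause headed by 'denied'; c-commands the pronoun but lies outside its binding domain — allowed.
— the twins: subject of the clause headed by 'defended'; c-commands the pronoun within its binding domain — blocked (Principle B).

the architects, the athletes' siblings, the delegates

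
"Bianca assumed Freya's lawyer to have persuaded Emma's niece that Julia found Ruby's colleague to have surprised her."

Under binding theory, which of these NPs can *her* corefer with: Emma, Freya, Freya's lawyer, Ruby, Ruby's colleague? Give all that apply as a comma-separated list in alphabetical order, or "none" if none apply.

*her* is a pronoun; Principle B requires it to be free in its binding domain — the clause headed by 'surprised'.
— Emma: possessor inside the object DP of the clause headed by 'persuaded'; does not c-command the pronoun — Principle B does not apply; allowed.
— Freya: possessor inside the subject DP of the clause headed by 'persuaded'; does not c-command the pronoun — Principle B does not apply; allowed.
— Freya's lawyer: subject of the clause headed by 'persuaded'; c-commands the pronoun but lies outside its binding domain — allowed.
— Ruby: possessor inside the subject DP of the clause headed by 'surprised'; does not c-command the pronoun — Principle B does not apply; allowed.
— Ruby's colleague: subject of the clause headed by 'surprised'; c-commands the pronoun within its binding domain — blocked (Principle B).

Emma, Freya, Freya's lawyer, Ruby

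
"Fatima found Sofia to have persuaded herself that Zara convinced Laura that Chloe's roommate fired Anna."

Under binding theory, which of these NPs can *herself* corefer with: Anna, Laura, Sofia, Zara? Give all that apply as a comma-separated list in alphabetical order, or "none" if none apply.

*herself* is a reflexive; Principle A requires it to be bound within its binding domain — the clause headed by 'persuaded'.
— Anna: object of the clause headed by 'fired'; does not c-command the reflexive — cannot bind it (Principle A).
— Laura: object of the clause headed by 'convinced'; does not c-command the reflexive — cannot bind it (Principle A).
— Sofia: subject of the clause headed by 'persuaded'; c-commands the reflexive within its binding domain — allowed (Principle A).
— Zara: subject of the clause headed by 'convinced'; does not c-command the reflexive — cannot bind it (Principle A).

Sofia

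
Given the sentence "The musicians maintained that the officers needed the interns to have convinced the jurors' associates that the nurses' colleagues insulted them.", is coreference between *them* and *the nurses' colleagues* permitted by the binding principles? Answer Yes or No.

*them* is a pronoun; Principle B requires it to be free in its binding domain — the clause headed by 'insulted'.
— the nurses' colleagues: subject of the clause headed by 'insulted'; c-commands the pronoun within its binding domain — blocked (Principle B).

No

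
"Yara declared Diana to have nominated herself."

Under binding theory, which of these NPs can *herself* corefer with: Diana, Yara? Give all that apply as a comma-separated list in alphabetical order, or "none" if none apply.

*herself* is a reflexive; Principle A requires it to be bound within its binding domain — the clause headed by 'nominated'.
— Diana: subject of the clause headed by 'nominated'; c-commands the reflexive within its binding domain — allowed (Principle A).
— Yara: subject of the matrix clause; c-commands the reflexive but lies outside its binding domain — cannot bind it (Principle A).

Diana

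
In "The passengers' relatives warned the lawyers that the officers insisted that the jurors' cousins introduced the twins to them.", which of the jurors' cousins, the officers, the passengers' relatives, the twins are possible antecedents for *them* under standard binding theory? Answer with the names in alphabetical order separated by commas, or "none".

*them* is a pronoun; Principle B requires it to be free in its binding domain — the clause headed by 'introduced'.
— the jurors' cousins: subject of the clause headed by 'introduced'; c-commands the pronoun within its binding domain — blocked (Principle B).
— the officers: subject of the clause headed by 'insisted'; c-commands the pronoun but lies outside its binding domain — allowed.
— the passengers' relatives: subject of the matrix clause; c-commands the pronoun but lies outside its binding domain — allowed.
— the twins: object of the clause headed by 'introduced'; c-commands the pronoun within its binding domain — blocked (Principle B).

the officers, the passengers' relatives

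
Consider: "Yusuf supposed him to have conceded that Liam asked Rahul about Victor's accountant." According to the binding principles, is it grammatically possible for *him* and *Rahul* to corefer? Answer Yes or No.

No

*him* is a pronoun; Principle B requires it to be free in its binding domain — the matrix clause.
— Rahul: object of the clause headed by 'asked'; is c-commanded by the pronoun; coreference would bind this R-expression — blocked (Principle C).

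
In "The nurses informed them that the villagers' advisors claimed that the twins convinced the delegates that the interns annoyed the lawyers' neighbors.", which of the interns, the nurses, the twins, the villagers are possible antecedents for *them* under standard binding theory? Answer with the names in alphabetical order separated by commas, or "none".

*them* is a pronoun; Principle B requires it to be free in its binding domain — the matrix clause.
— the interns: subject of the clause headed by 'annoyed'; is c-commanded by the pronoun; coreference would bind this R-expression — blocked (Principle C).
— the nurses: subject of the matrix clause; c-commands the pronoun within its binding domain — blocked (Principle B).
— the twins: subject of the clause headed by 'convinced'; is c-commanded by the pronoun; coreference would bind this R-expression — blocked (Principle C).
— the villagers: possessor inside the subject DP of the clause headed by 'claimed'; is c-commanded by the pronoun; coreference would bind this R-expression — blocked (Principle C).

none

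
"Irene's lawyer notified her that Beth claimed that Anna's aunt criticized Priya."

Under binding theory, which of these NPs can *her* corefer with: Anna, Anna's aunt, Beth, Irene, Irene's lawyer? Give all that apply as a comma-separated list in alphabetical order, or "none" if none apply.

*her* is a pronoun; Principle B requires it to be free in its binding domain — the matrix clause.
— Anna: possessor inside the subject DP of the clause headed by 'criticized'; is c-commanded by the pronoun; coreference would bind this R-expression — blocked (Principle C).
— Anna's aunt: subject of the clause headed by 'criticized'; is c-commanded by the pronoun; coreference would bind this R-expression — blocked (Principle C).
— Beth: subject of the clause headed by 'claimed'; is c-commanded by the pronoun; coreference would bind this R-expression — blocked (Principle C).
— Irene: possessor inside the subject DP of the matrix clause; does not c-command the pronoun — Principle B does not apply; allowed.
— Irene's lawyer: subject of the matrix clause; c-commands the pronoun within its binding domain — blocked (Principle B).

Irene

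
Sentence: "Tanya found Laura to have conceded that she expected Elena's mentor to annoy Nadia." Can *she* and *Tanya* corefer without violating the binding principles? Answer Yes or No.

Yes

*Tanya* is an R-expression; Principle C requires it to be free (not bound by any c-commanding expression).
— she: subject of the clause headed by 'expected'; the pronoun does not c-command the R-expression — coreference allowed.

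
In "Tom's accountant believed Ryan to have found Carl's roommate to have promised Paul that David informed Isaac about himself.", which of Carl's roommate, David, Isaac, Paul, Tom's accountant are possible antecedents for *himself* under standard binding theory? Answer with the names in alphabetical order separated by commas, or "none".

David, Isaac

*himself* is a reflexive; Principle A requires it to be bound within its binding domain — the clause headed by 'informed'.
— Carl's roommate: subject of the clause headed by 'promised'; c-commands the reflexive but lies outside its binding domain — cannot bind it (Principle A).
— David: subject of the clause headed by 'informed'; c-commands the reflexive within its binding domain — allowed (Principle A).
— Isaac: object of the clause headed by 'informed'; c-commands the reflexive within its binding domain — allowed (Principle A).
— Paul: object of the clause headed by 'promised'; c-commands the reflexive but lies outside its binding domain — cannot bind it (Principle A).
— Tom's accountant: subject of the matrix clause; c-commands the reflexive but lies outside its binding domain — cannot bind it (Principle A).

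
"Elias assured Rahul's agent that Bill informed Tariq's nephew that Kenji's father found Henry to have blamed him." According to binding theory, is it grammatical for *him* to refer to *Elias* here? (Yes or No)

Yes

*Elias* is an R-expression; Principle C requires it to be free (not bound by any c-commanding expression).
— him: object of the clause headed by 'blamed'; the pronoun does not c-command the R-expression — coreference allowed.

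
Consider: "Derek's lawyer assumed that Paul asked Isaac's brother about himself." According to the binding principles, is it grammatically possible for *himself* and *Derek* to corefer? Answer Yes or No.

*himself* is a reflexive; Principle A requires it to be bound within its binding domain — the clause headed by 'asked'.
— Derek: possessor inside the subject DP of the matrix clause; does not c-command the reflexive — cannot bind it (Principle A).

No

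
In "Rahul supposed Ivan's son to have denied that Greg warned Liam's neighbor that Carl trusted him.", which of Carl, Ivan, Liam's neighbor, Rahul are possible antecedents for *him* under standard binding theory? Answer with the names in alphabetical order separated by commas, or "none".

*him* is a pronoun; Principle B requires it to be free in its binding domain — the clause headed by 'trusted'.
— Carl: subject of the clause headed by 'trusted'; c-commands the pronoun within its binding domain — blocked (Principle B).
— Ivan: possessor inside the subject DP of the clause headed by 'denied'; does not c-command the pronoun — Principle B does not apply; allowed.
— Liam's neighbor: object of the clause headed by 'warned'; c-commands the pronoun but lies outside its binding domain — allowed.
— Rahul: subject of the matrix clause; c-commands the pronoun but lies outside its binding domain — allowed.

Ivan, Liam's neighbor, Rahul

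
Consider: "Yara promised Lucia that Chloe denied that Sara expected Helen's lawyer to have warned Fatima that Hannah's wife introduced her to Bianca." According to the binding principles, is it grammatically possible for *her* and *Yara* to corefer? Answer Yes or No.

Yes

*her* is a pronoun; Principle B requires it to be free in its binding domain — the clause headed by 'introduced'.
— Yara: subject of the matrix clause; c-commands the pronoun but lies outside its binding domain — allowed.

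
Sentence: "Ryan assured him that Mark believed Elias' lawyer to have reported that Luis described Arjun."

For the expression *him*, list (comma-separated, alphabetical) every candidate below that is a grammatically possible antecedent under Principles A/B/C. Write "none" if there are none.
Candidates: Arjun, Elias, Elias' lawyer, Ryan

*him* is a pronoun; Principle B requires it to be free in its binding domain — the matrix clause.
— Arjun: object of the clause headed by 'described'; is c-commanded by the pronoun; coreference would bind this R-expression — blocked (Principle C).
— Elias: possessor inside the subject DP of the clause headed by 'reported'; is c-commanded by the pronoun; coreference would bind this R-expression — blocked (Principle C).
— Elias' lawyer: subject of the clause headed by 'reported'; is c-commanded by the pronoun; coreference would bind this R-expression — blocked (Principle C).
— Ryan: subject of the matrix clause; c-commands the pronoun within its binding domain — blocked (Principle B).

none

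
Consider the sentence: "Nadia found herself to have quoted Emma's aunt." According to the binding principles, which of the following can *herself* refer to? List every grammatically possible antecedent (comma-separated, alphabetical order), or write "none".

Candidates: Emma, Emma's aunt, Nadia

Nadia

*herself* is a reflexive; Principle A requires it to be bound within its binding domain — the matrix clause.
— Emma: possessor inside the object DP of the clause headed by 'quoted'; does not c-command the reflexive — cannot bind it (Principle A).
— Emma's aunt: object of the clause headed by 'quoted'; does not c-command the reflexive — cannot bind it (Principle A).
— Nadia: subject of the matrix clause; c-commands the reflexive within its binding domain — allowed (Principle A).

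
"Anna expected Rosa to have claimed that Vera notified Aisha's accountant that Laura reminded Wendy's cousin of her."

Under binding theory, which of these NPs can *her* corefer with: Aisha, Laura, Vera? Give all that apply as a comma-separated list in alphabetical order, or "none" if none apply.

*her* is a pronoun; Principle B requires it to be free in its binding domain — the clause headed by 'reminded'.
— Aisha: possessor inside the object DP of the clause headed by 'notified'; does not c-command the pronoun — Principle B does not apply; allowed.
— Laura: subject of the clause headed by 'reminded'; c-commands the pronoun within its binding domain — blocked (Principle B).
— Vera: subject of the clause headed by 'notified'; c-commands the pronoun but lies outside its binding domain — allowed.

Aisha, Vera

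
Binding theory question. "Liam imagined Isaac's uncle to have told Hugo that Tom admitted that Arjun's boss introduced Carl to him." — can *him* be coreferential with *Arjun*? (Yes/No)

Yes

*him* is a pronoun; Principle B requires it to be free in its binding domain — the clause headed by 'introduced'.
— Arjun: possessor inside the subject DP of the clause headed by 'introduced'; does not c-command the pronoun — Principle B does not apply; allowed.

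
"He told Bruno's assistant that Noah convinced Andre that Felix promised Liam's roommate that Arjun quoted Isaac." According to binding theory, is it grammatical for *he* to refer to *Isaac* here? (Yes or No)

*Isaac* is an R-expression; Principle C requires it to be free (not bound by any c-commanding expression).
— he: subject of the matrix clause; the pronoun c-commands the R-expression — coreference blocked (Principle C).

No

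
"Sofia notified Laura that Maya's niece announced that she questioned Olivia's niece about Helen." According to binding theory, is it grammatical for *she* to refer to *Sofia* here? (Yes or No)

Yes

*Sofia* is an R-expression; Principle C requires it to be free (not bound by any c-commanding expression).
— she: subject of the clause headed by 'questioned'; the pronoun does not c-command the R-expression — coreference allowed.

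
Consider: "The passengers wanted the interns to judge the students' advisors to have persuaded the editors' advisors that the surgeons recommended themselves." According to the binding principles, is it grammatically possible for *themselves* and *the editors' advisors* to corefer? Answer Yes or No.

No

*themselves* is a reflexive; Principle A requires it to be bound within its binding domain — the clause headed by 'recommended'.
— the editors' advisors: object of the clause headed by 'persuaded'; c-commands the reflexive but lies outside its binding domain — cannot bind it (Principle A).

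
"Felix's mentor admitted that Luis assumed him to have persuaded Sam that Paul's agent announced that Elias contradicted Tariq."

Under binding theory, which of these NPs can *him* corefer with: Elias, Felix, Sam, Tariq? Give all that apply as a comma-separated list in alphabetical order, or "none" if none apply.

Felix

*him* is a pronoun; Principle B requires it to be free in its binding domain — the clause headed by 'assumed'.
— Elias: subject of the clause headed by 'contradicted'; is c-commanded by the pronoun; coreference would bind this R-expression — blocked (Principle C).
— Felix: possessor inside the subject DP of the matrix clause; does not c-command the pronoun — Principle B does not apply; allowed.
— Sam: object of the clause headed by 'persuaded'; is c-commanded by the pronoun; coreference would bind this R-expression — blocked (Principle C).
— Tariq: object of the clause headed by 'contradicted'; is c-commanded by the pronoun; coreference would bind this R-expression — blocked (Principle C).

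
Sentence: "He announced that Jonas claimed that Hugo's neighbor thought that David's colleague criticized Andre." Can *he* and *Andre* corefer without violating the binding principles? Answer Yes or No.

No

*Andre* is an R-expression; Principle C requires it to be free (not bound by any c-commanding expression).
— he: subject of the matrix clause; the pronoun c-commands the R-expression — coreference blocked (Principle C).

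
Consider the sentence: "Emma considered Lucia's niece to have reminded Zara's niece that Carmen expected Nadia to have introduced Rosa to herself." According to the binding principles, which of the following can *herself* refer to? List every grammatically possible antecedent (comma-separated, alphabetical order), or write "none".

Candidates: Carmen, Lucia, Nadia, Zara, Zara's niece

*herself* is a reflexive; Principle A requires it to be bound within its binding domain — the clause headed by 'introduced'.
— Carmen: subject of the clause headed by 'expected'; c-commands the reflexive but lies outside its binding domain — cannot bind it (Principle A).
— Lucia: possessor inside the subject DP of the clause headed by 'reminded'; does not c-command the reflexive — cannot bind it (Principle A).
— Nadia: subject of the clause headed by 'introduced'; c-commands the reflexive within its binding domain — allowed (Principle A).
— Zara: possessor inside the object DP of the clause headed by 'reminded'; does not c-command the reflexive — cannot bind it (Principle A).
— Zara's niece: object of the clause headed by 'reminded'; c-commands the reflexive but lies outside its binding domain — cannot bind it (Principle A).

Nadia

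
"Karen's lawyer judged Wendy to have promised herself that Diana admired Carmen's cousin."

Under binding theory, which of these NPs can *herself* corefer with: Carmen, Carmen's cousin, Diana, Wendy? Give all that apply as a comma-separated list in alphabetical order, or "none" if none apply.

Wendy

*herself* is a reflexive; Principle A requires it to be bound within its binding domain — the clause headed by 'promised'.
— Carmen: possessor inside the object DP of the clause headed by 'admired'; does not c-command the reflexive — cannot bind it (Principle A).
— Carmen's cousin: object of the clause headed by 'admired'; does not c-command the reflexive — cannot bind it (Principle A).
— Diana: subject of the clause headed by 'admired'; does not c-command the reflexive — cannot bind it (Principle A).
— Wendy: subject of the clause headed by 'promised'; c-commands the reflexive within its binding domain — allowed (Principle A).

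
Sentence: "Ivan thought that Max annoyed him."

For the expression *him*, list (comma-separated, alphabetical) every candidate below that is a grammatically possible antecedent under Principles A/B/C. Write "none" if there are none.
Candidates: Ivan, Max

*him* is a pronoun; Principle B requires it to be free in its binding domain — the clause headed by 'annoyed'.
— Ivan: subject of the matrix clause; c-commands the pronoun but lies outside its binding domain — allowed.
— Max: subject of the clause headed by 'annoyed'; c-commands the pronoun within its binding domain — blocked (Principle B).

Ivan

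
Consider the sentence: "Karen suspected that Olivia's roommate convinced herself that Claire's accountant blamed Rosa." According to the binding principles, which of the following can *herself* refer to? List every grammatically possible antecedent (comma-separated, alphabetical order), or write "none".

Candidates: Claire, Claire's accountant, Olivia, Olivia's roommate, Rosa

*herself* is a reflexive; Principle A requires it to be bound within its binding domain — the clause headed by 'convinced'.
— Claire: possessor inside the subject DP of the clause headed by 'blamed'; does not c-command the reflexive — cannot bind it (Principle A).
— Claire's accountant: subject of the clause headed by 'blamed'; does not c-command the reflexive — cannot bind it (Principle A).
— Olivia: possessor inside the subject DP of the clause headed by 'convinced'; does not c-command the reflexive — cannot bind it (Principle A).
— Olivia's roommate: subject of the clause headed by 'convinced'; c-commands the reflexive within its binding domain — allowed (Principle A).
— Rosa: object of the clause headed by 'blamed'; does not c-command the reflexive — cannot bind it (Principle A).

Olivia's roommate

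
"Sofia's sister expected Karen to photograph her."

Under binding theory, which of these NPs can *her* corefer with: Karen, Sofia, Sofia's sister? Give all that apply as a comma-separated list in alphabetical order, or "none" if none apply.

Sofia, Sofia's sister

*her* is a pronoun; Principle B requires it to be free in its binding domain — the clause headed by 'photograph'.
— Karen: subject of the clause headed by 'photograph'; c-commands the pronoun within its binding domain — blocked (Principle B).
— Sofia: possessor inside the subject DP of the matrix clause; does not c-command the pronoun — Principle B does not apply; allowed.
— Sofia's sister: subject of the matrix clause; c-commands the pronoun but lies outside its binding domain — allowed.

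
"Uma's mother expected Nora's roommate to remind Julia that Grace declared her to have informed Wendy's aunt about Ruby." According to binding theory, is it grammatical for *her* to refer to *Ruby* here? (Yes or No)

*Ruby* is an R-expression; Principle C requires it to be free (not bound by any c-commanding expression).
— her: subject of the clause headed by 'informed'; the pronoun c-commands the R-expression — coreference blocked (Principle C).

No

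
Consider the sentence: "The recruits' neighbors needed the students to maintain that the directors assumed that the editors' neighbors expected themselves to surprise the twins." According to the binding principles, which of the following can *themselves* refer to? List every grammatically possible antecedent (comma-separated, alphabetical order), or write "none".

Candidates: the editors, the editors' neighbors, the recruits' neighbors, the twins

the editors' neighbors

*themselves* is a reflexive; Principle A requires it to be bound within its binding domain — the clause headed by 'expected'.
— the editors: possessor inside the subject DP of the clause headed by 'expected'; does not c-command the reflexive — cannot bind it (Principle A).
— the editors' neighbors: subject of the clause headed by 'expected'; c-commands the reflexive within its binding domain — allowed (Principle A).
— the recruits' neighbors: subject of the matrix clause; c-commands the reflexive but lies outside its binding domain — cannot bind it (Principle A).
— the twins: object of the clause headed by 'surprise'; does not c-command the reflexive — cannot bind it (Principle A).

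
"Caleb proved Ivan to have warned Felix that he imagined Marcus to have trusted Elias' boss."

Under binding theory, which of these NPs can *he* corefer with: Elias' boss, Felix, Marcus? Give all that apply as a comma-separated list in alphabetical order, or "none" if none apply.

Felix

*he* is a pronoun; Principle B requires it to be free in its binding domain — the clause headed by 'imagined'.
— Elias' boss: object of the clause headed by 'trusted'; is c-commanded by the pronoun; coreference would bind this R-expression — blocked (Principle C).
— Felix: object of the clause headed by 'warned'; c-commands the pronoun but lies outside its binding domain — allowed.
— Marcus: subject of the clause headed by 'trusted'; is c-commanded by the pronoun; coreference would bind this R-expression — blocked (Principle C).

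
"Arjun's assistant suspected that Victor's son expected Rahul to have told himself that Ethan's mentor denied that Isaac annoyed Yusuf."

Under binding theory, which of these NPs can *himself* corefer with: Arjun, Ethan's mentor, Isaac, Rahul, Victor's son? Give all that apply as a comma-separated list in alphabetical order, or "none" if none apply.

Rahul

*himself* is a reflexive; Principle A requires it to be bound within its binding domain — the clause headed by 'told'.
— Arjun: possessor inside the subject DP of the matrix clause; does not c-command the reflexive — cannot bind it (Principle A).
— Ethan's mentor: subject of the clause headed by 'denied'; does not c-command the reflexive — cannot bind it (Principle A).
— Isaac: subject of the clause headed by 'annoyed'; does not c-command the reflexive — cannot bind it (Principle A).
— Rahul: subject of the clause headed by 'told'; c-commands the reflexive within its binding domain — allowed (Principle A).
— Victor's son: subject of the clause headed by 'expected'; c-commands the reflexive but lies outside its binding domain — cannot bind it (Principle A).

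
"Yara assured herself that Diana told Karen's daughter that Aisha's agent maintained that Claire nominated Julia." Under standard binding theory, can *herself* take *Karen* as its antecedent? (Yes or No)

No

*herself* is a reflexive; Principle A requires it to be bound within its binding domain — the matrix clause.
— Karen: possessor inside the object DP of the clause headed by 'told'; does not c-command the reflexive — cannot bind it (Principle A).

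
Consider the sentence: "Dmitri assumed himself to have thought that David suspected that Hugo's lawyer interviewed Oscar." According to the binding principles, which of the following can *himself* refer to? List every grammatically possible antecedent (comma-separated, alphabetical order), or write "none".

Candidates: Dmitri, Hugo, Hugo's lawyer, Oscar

*himself* is a reflexive; Principle A requires it to be bound within its binding domain — the matrix clause.
— Dmitri: subject of the matrix clause; c-commands the reflexive within its binding domain — allowed (Principle A).
— Hugo: possessor inside the subject DP of the clause headed by 'interviewed'; does not c-command the reflexive — cannot bind it (Principle A).
— Hugo's lawyer: subject of the clause headed by 'interviewed'; does not c-command the reflexive — cannot bind it (Principle A).
— Oscar: object of the clause headed by 'interviewed'; does not c-command the reflexive — cannot bind it (Principle A).

Dmitri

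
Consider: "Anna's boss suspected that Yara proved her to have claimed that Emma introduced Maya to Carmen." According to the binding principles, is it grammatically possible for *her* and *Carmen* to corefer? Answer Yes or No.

*her* is a pronoun; Principle B requires it to be free in its binding domain — the clause headed by 'proved'.
— Carmen: second object of the clause headed by 'introduced'; is c-commanded by the pronoun; coreference would bind this R-expression — blocked (Principle C).

No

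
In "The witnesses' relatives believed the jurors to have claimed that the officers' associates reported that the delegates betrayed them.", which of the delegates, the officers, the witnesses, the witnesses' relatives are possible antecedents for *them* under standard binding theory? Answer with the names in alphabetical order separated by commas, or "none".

the officers, the witnesses, the witnesses' relatives

*them* is a pronoun; Principle B requires it to be free in its binding domain — the clause headed by 'betrayed'.
— the delegates: subject of the clause headed by 'betrayed'; c-commands the pronoun within its binding domain — blocked (Principle B).
— the officers: possessor inside the subject DP of the clause headed by 'reported'; does not c-command the pronoun — Principle B does not apply; allowed.
— the witnesses: possessor inside the subject DP of the matrix clause; does not c-command the pronoun — Principle B does not apply; allowed.
— the witnesses' relatives: subject of the matrix clause; c-commands the pronoun but lies outside its binding domain — allowed.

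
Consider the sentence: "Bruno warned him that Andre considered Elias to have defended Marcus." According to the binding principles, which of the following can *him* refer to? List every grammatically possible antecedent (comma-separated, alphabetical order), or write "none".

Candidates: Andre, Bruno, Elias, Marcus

none

*him* is a pronoun; Principle B requires it to be free in its binding domain — the matrix clause.
— Andre: subject of the clause headed by 'considered'; is c-commanded by the pronoun; coreference would bind this R-expression — blocked (Principle C).
— Bruno: subject of the matrix clause; c-commands the pronoun within its binding domain — blocked (Principle B).
— Elias: subject of the clause headed by 'defended'; is c-commanded by the pronoun; coreference would bind this R-expression — blocked (Principle C).
— Marcus: object of the clause headed by 'defended'; is c-commanded by the pronoun; coreference would bind this R-expression — blocked (Principle C).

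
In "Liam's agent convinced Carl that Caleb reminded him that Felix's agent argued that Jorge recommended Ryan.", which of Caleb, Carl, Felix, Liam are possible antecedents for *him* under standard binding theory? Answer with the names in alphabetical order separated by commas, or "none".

Carl, Liam

*him* is a pronoun; Principle B requires it to be free in its binding domain — the clause headed by 'reminded'.
— Caleb: subject of the clause headed by 'reminded'; c-commands the pronoun within its binding domain — blocked (Principle B).
— Carl: object of the matrix clause; c-commands the pronoun but lies outside its binding domain — allowed.
— Felix: possessor inside the subject DP of the clause headed by 'argued'; is c-commanded by the pronoun; coreference would bind this R-expression — blocked (Principle C).
— Liam: possessor inside the subject DP of the matrix clause; does not c-command the pronoun — Principle B does not apply; allowed.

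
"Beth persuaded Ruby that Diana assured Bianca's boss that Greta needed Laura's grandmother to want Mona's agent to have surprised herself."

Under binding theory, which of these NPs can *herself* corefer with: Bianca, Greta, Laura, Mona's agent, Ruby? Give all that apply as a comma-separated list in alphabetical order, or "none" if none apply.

*herself* is a reflexive; Principle A requires it to be bound within its binding domain — the clause headed by 'surprised'.
— Bianca: possessor inside the object DP of the clause headed by 'assured'; does not c-command the reflexive — cannot bind it (Principle A).
— Greta: subject of the clause headed by 'needed'; c-commands the reflexive but lies outside its binding domain — cannot bind it (Principle A).
— Laura: possessor inside the subject DP of the clause headed by 'want'; does not c-command the reflexive — cannot bind it (Principle A).
— Mona's agent: subject of the clause headed by 'surprised'; c-commands the reflexive within its binding domain — allowed (Principle A).
— Ruby: object of the matrix clause; c-commands the reflexive but lies outside its binding domain — cannot bind it (Principle A).

Mona's agent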